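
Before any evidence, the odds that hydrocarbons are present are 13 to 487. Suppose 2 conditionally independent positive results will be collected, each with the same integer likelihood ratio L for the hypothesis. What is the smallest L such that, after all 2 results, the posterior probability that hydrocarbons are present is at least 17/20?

15

Prior odds = 13/487.
Target odds = 0.85/0.15 = 17/3.
Need L² ≥ 17/3 ÷ (13/487) = 8279/39.
14² = 196 < 8279/39 ≤ 225 = 15², so L = 15.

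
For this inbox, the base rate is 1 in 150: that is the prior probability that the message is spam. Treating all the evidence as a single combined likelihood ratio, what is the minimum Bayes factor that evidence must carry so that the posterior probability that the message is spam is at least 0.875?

Prior odds = (1/150)/(149/150) = 1/149.
Target odds = 0.875/0.125 = 7.
Required Bayes factor = 7 ÷ (1/149) = 1043.

1043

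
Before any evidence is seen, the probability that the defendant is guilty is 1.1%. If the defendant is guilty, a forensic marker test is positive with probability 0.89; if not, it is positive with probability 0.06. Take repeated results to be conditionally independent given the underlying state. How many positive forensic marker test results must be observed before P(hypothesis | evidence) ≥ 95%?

3

Prior odds: 0.011 ÷ 0.989 = 11/989.
Likelihood ratio of a positive = 0.89/0.06 = 89/6.
Target posterior odds = 0.95/0.05 = 19.
Need (11/989) × (89/6)ⁿ ≥ 19, i.e. (89/6)ⁿ ≥ 18791/11.
(89/6)² = 7921/36 falls short of 18791/11 but (89/6)³ = 704969/216 reaches it, so n = 3.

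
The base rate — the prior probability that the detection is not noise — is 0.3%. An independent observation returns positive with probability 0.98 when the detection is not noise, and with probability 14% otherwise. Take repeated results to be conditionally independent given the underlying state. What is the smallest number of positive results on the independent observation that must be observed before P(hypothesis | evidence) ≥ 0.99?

6

Prior odds = 0.003/0.997 = 3/997.
Likelihood ratio of a positive result = 0.98/0.14 = 7.
Target odds: 0.99 ÷ 0.01 = 99.
Require 7ⁿ ≥ 99 ÷ (3/997) = 32901.
7⁵ = 16807 falls short of 32901 but 7⁶ = 117649 reaches it, so n = 6.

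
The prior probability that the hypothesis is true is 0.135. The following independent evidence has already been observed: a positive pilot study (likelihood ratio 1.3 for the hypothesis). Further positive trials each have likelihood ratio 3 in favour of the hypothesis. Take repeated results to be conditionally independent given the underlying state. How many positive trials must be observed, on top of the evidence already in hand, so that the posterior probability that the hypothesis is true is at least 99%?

6

Prior odds = 0.135/0.865 = 27/173.
Bayes factor of the evidence already in hand = 1.3.
Odds after that evidence = (27/173) × 1.3 = 351/1730.
Target odds = 0.99/0.01 = 99.
Need 3ⁿ ≥ 99 ÷ (351/1730) = 19030/39.
3⁵ = 243 falls short of 19030/39 but 3⁶ = 729 reaches it, so n = 6.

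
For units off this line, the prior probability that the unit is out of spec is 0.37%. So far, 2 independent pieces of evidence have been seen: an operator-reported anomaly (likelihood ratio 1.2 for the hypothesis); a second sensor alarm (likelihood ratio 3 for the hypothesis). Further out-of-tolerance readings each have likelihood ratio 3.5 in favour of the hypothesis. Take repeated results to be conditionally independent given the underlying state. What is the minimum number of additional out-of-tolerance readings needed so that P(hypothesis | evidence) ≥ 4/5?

5

Prior odds = 0.0037/0.9963 = 37/9963.
Combined Bayes factor of the evidence already in hand = 1.2 × 3 = 3.6.
Odds after that evidence = (37/9963) × 3.6 = 74/5535.
Target odds = 0.8/0.2 = 4.
Need 3.5ⁿ ≥ 4 ÷ (74/5535) = 11070/37.
3.5⁴ = 150.0625 falls short of 11070/37 but 3.5⁵ = 525.21875 reaches it, so n = 5.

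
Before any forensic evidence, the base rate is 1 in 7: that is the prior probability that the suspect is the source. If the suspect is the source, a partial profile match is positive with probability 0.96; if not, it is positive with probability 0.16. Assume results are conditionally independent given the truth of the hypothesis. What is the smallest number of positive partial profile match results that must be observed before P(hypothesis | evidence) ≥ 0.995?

4

Prior odds: (1/7) ÷ (6/7) = 1/6.
Likelihood ratio of a positive = 0.96/0.16 = 6.
Target odds: 0.995 ÷ 0.005 = 199.
Need (1/6) × 6ⁿ ≥ 199, i.e. 6ⁿ ≥ 1194.
6³ = 216 falls short of 1194 but 6⁴ = 1296 reaches it, so n = 4.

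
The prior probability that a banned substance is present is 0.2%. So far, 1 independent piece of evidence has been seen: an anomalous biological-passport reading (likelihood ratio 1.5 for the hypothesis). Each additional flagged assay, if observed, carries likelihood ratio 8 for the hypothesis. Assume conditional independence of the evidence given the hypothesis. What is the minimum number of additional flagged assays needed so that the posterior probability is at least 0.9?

Prior odds = 0.002/0.998 = 1/499.
Bayes factor of the evidence already in hand = 1.5.
Odds after that evidence = (1/499) × 1.5 = 3/998.
Target odds = 0.9/0.1 = 9.
Need 8ⁿ ≥ 9 ÷ (3/998) = 2994.
8³ = 512 falls short of 2994 but 8⁴ = 4096 reaches it, so n = 4.

4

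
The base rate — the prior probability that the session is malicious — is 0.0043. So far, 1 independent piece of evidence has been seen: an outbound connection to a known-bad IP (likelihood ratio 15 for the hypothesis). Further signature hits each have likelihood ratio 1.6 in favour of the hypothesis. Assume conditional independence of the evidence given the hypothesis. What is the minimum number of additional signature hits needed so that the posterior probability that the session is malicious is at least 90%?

Prior odds = 0.0043/0.9957 = 43/9957.
Bayes factor of the evidence already in hand = 15.
Odds after that evidence = (43/9957) × 15 = 215/3319.
Target odds = 0.9/0.1 = 9.
Need 1.6ⁿ ≥ 9 ÷ (215/3319) = 29871/215.
1.6¹⁰ ≈109.951 falls short of 29871/215 but 1.6¹¹ ≈175.922 reaches it, so n = 11.

11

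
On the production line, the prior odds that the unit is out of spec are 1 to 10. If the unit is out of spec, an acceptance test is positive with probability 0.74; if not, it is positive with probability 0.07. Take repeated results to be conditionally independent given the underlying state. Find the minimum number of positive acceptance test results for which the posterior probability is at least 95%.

3

Prior odds = 0.1.
Likelihood ratio of a positive = 0.74/0.07 = 74/7.
Target posterior odds = 0.95/0.05 = 19.
Need 0.1 × (74/7)ⁿ ≥ 19, i.e. (74/7)ⁿ ≥ 190.
(74/7)² = 5476/49 falls short of 190 but (74/7)³ = 405224/343 reaches it, so n = 3.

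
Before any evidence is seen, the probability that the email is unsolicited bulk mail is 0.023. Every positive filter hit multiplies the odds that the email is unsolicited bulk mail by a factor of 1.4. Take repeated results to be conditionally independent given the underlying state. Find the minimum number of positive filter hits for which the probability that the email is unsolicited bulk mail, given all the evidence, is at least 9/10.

18

Prior odds: 0.023 ÷ 0.977 = 23/977.
Likelihood ratio per positive filter hit = 1.4.
Target odds: 0.9 ÷ 0.1 = 9.
Need (23/977) × 1.4ⁿ ≥ 9, i.e. 1.4ⁿ ≥ 8793/23.
1.4¹⁷ ≈304.913 falls short of 8793/23 but 1.4¹⁸ ≈426.879 reaches it, so n = 18.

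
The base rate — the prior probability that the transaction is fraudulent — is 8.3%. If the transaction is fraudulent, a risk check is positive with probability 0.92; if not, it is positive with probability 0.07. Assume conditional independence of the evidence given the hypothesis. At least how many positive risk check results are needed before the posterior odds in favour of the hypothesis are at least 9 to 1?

Prior odds: 0.083 ÷ 0.917 = 83/917.
Likelihood ratio of a positive = 0.92/0.07 = 92/7.
Target odds = 9.
Require (92/7)ⁿ ≥ 9 ÷ (83/917) = 8253/83.
(92/7)¹ = 92/7 falls short of 8253/83 but (92/7)² = 8464/49 reaches it, so n = 2.

2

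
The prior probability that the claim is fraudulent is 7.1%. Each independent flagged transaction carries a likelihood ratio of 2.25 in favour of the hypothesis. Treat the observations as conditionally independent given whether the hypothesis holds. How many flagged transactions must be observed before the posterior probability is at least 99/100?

Prior odds = 0.071/0.929 = 71/929.
Likelihood ratio per flagged transaction = 2.25.
Target odds: 0.99 ÷ 0.01 = 99.
Need (71/929) × 2.25ⁿ ≥ 99, i.e. 2.25ⁿ ≥ 91971/71.
2.25⁸ = 43046721/65536 falls short of 91971/71 but 2.25⁹ = 387420489/262144 reaches it, so n = 9.

9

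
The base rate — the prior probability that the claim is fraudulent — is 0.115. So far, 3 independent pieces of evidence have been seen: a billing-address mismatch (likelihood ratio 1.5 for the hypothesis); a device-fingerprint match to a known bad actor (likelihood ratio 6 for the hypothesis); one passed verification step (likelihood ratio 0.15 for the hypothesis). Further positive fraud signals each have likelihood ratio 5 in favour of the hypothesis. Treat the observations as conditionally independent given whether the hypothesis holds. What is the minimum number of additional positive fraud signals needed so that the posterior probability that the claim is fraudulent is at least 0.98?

Prior odds = 0.115/0.885 = 23/177.
Combined Bayes factor of the evidence already in hand = 1.5 × 6 × 0.15 = 1.35.
Odds after that evidence = (23/177) × 1.35 = 207/1180.
Target odds = 0.98/0.02 = 49.
Need 5ⁿ ≥ 49 ÷ (207/1180) = 57820/207.
5³ = 125 falls short of 57820/207 but 5⁴ = 625 reaches it, so n = 4.

4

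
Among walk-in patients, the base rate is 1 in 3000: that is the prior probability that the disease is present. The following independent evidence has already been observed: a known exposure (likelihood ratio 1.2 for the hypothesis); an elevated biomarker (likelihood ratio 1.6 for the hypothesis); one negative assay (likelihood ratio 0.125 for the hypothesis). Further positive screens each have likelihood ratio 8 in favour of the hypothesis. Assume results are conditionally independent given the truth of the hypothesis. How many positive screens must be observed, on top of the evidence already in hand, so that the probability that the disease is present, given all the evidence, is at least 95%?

6

Prior odds = (1/3000)/(2999/3000) = 1/2999.
Combined Bayes factor of the evidence already in hand = 1.2 × 1.6 × 0.125 = 0.24.
Odds after that evidence = (1/2999) × 0.24 = 6/74975.
Target odds = 0.95/0.05 = 19.
Need 8ⁿ ≥ 19 ÷ (6/74975) = 1424525/6.
8⁵ = 32768 falls short of 1424525/6 but 8⁶ = 262144 reaches it, so n = 6.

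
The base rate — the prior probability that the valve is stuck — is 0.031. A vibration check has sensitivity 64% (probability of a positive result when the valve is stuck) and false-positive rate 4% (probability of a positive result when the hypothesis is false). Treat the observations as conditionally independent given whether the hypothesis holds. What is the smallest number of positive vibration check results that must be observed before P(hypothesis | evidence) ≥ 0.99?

Prior odds = 0.031/0.969 = 31/969.
Likelihood ratio of a positive result = 0.64/0.04 = 16.
Target posterior odds = 0.99/0.01 = 99.
Need (31/969) × 16ⁿ ≥ 99, i.e. 16ⁿ ≥ 95931/31.
16² = 256 falls short of 95931/31 but 16³ = 4096 reaches it, so n = 3.

3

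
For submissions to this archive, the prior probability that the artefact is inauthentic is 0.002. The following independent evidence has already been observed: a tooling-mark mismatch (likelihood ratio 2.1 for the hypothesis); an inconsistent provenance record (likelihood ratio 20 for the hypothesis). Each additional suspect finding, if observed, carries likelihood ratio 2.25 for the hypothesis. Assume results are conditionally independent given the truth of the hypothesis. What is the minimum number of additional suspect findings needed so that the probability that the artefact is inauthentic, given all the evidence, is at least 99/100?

Prior odds = 0.002/0.998 = 1/499.
Combined Bayes factor of the evidence already in hand = 2.1 × 20 = 42.
Odds after that evidence = (1/499) × 42 = 42/499.
Target odds = 0.99/0.01 = 99.
Need 2.25ⁿ ≥ 99 ÷ (42/499) = 16467/14.
2.25⁸ = 43046721/65536 falls short of 16467/14 but 2.25⁹ = 387420489/262144 reaches it, so n = 9.

9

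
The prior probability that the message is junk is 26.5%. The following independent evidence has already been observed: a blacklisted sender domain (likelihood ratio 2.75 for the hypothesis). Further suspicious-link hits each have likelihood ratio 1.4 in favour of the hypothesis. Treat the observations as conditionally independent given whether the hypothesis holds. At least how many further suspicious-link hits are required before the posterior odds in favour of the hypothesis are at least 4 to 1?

5

Prior odds = 0.265/0.735 = 53/147.
Bayes factor of the evidence already in hand = 2.75.
Odds after that evidence = (53/147) × 2.75 = 583/588.
Target odds = 4.
Need 1.4ⁿ ≥ 4 ÷ (583/588) = 2352/583.
1.4⁴ = 3.8416 falls short of 2352/583 but 1.4⁵ = 5.37824 reaches it, so n = 5.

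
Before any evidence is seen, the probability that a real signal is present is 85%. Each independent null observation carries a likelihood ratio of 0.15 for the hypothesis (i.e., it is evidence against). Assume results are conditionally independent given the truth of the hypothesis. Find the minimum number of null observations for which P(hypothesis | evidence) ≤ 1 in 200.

4

Prior odds: 0.85 ÷ 0.15 = 17/3.
Likelihood ratio per null observation = 0.15.
Target posterior odds = 0.005/0.995 = 1/199.
Require 0.15ⁿ ≤ 1/199 ÷ (17/3) = 3/3383.
0.15³ = 0.003375 is still above 3/3383 but 0.15⁴ = 81/160000 is at or below it, so n = 4.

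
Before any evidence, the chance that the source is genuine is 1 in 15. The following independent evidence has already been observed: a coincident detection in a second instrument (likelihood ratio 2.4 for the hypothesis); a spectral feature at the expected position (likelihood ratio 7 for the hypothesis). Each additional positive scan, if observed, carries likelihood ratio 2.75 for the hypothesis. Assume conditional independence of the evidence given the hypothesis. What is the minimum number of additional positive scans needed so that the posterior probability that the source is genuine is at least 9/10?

2

Prior odds = (1/15)/(14/15) = 1/14.
Combined Bayes factor of the evidence already in hand = 2.4 × 7 = 16.8.
Odds after that evidence = (1/14) × 16.8 = 1.2.
Target odds = 0.9/0.1 = 9.
Need 2.75ⁿ ≥ 9 ÷ 1.2 = 7.5.
2.75¹ = 2.75 falls short of 7.5 but 2.75² = 7.5625 reaches it, so n = 2.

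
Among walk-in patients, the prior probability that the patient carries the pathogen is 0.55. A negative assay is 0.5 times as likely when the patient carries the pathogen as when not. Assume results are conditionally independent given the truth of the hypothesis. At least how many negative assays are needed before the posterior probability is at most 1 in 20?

5

Prior odds = 0.55/0.45 = 11/9.
Likelihood ratio per negative assay = 0.5.
Target posterior odds = 0.05/0.95 = 1/19.
Need (11/9) × 0.5ⁿ ≤ 1/19, i.e. 0.5ⁿ ≤ 9/209.
0.5⁴ = 0.0625 is still above 9/209 but 0.5⁵ = 0.03125 is at or below it, so n = 5.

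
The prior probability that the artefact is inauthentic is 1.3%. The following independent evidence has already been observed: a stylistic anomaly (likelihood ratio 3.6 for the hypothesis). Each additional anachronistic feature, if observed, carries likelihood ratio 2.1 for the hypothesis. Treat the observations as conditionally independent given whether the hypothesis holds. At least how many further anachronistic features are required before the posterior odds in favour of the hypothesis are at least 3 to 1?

Prior odds = 0.013/0.987 = 13/987.
Bayes factor of the evidence already in hand = 3.6.
Odds after that evidence = (13/987) × 3.6 = 78/1645.
Target odds = 3.
Need 2.1ⁿ ≥ 3 ÷ (78/1645) = 1645/26.
2.1⁵ = 4084101/100000 falls short of 1645/26 but 2.1⁶ = 85766121/1000000 reaches it, so n = 6.

6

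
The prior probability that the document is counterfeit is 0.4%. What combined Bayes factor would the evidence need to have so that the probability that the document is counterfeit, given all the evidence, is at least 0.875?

Prior odds = 0.004/0.996 = 1/249.
Target odds = 0.875/0.125 = 7.
Required Bayes factor = 7 ÷ (1/249) = 1743.

1743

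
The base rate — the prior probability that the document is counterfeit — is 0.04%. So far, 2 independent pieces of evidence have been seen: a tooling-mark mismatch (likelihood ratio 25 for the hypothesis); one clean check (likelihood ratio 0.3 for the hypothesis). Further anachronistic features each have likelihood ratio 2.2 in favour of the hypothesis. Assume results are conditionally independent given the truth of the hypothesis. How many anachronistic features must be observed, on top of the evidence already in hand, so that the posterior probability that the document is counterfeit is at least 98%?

13

Prior odds = 0.0004/0.9996 = 1/2499.
Combined Bayes factor of the evidence already in hand = 25 × 0.3 = 7.5.
Odds after that evidence = (1/2499) × 7.5 = 5/1666.
Target odds = 0.98/0.02 = 49.
Need 2.2ⁿ ≥ 49 ÷ (5/1666) = 16326.8.
2.2¹² ≈12855 falls short of 16326.8 but 2.2¹³ ≈28281 reaches it, so n = 13.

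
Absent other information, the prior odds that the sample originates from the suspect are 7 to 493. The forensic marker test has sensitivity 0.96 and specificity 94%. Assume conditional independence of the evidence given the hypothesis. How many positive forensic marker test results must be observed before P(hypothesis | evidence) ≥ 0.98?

3

Prior odds = 7/493.
False-positive rate = 1 − 0.94 = 0.06; likelihood ratio of a positive = 0.96/0.06 = 16.
Target odds: 0.98 ÷ 0.02 = 49.
Require 16ⁿ ≥ 49 ÷ (7/493) = 3451.
16² = 256 falls short of 3451 but 16³ = 4096 reaches it, so n = 3.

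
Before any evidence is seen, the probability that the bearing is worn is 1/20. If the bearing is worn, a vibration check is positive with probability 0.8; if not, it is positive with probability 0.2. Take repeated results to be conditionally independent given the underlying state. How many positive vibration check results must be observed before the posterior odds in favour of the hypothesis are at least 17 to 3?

4

Prior odds = 0.05/0.95 = 1/19.
Likelihood ratio of a positive = 0.8/0.2 = 4.
Target odds = 17/3.
Require 4ⁿ ≥ 17/3 ÷ (1/19) = 323/3.
4³ = 64 falls short of 323/3 but 4⁴ = 256 reaches it, so n = 4.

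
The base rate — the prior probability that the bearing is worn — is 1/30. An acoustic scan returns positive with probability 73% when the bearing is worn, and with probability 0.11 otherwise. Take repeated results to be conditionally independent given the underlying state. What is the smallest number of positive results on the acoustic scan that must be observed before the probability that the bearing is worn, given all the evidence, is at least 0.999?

Prior odds: (1/30) ÷ (29/30) = 1/29.
Likelihood ratio of a positive result = 0.73/0.11 = 73/11.
Target posterior odds = 0.999/0.001 = 999.
Need (1/29) × (73/11)ⁿ ≥ 999, i.e. (73/11)ⁿ ≥ 28971.
(73/11)⁵ ≈12872.1 falls short of 28971 but (73/11)⁶ ≈85424.2 reaches it, so n = 6.

6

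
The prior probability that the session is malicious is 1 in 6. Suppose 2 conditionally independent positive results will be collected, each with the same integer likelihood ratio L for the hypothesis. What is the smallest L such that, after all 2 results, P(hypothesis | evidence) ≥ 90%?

Prior odds = (1/6)/(5/6) = 0.2.
Target odds = 0.9/0.1 = 9.
Need L² ≥ 9 ÷ 0.2 = 45.
6² = 36 < 45 ≤ 49 = 7², so L = 7.

7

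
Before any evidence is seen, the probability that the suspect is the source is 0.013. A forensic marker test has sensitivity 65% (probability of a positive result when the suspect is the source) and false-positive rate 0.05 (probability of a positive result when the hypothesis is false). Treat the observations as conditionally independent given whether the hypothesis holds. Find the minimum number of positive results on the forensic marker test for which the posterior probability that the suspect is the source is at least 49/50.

Prior odds = 0.013/0.987 = 13/987.
Likelihood ratio of a positive result = 0.65/0.05 = 13.
Target odds: 0.98 ÷ 0.02 = 49.
Require 13ⁿ ≥ 49 ÷ (13/987) = 48363/13.
13³ = 2197 falls short of 48363/13 but 13⁴ = 28561 reaches it, so n = 4.

4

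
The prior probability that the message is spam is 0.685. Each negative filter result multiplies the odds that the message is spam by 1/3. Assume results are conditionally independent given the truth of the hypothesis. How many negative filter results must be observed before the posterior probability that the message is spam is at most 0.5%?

Prior odds = 0.685/0.315 = 137/63.
Likelihood ratio per negative filter result = 1/3.
Target posterior odds = 0.005/0.995 = 1/199.
Need (137/63) × (1/3)ⁿ ≤ 1/199, i.e. (1/3)ⁿ ≤ 63/27263.
(1/3)⁵ = 1/243 is still above 63/27263 but (1/3)⁶ = 1/729 is at or below it, so n = 6.

6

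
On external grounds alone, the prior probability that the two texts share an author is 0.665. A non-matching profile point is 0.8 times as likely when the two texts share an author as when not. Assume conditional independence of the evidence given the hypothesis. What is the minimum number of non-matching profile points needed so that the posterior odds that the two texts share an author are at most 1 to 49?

Prior odds = 0.665/0.335 = 133/67.
Likelihood ratio per non-matching profile point = 0.8.
Target odds = 1/49.
Require 0.8ⁿ ≤ 1/49 ÷ (133/67) = 67/6517.
0.8²⁰ ≈0.0115292 is still above 67/6517 but 0.8²¹ ≈0.00922337 is at or below it, so n = 21.

21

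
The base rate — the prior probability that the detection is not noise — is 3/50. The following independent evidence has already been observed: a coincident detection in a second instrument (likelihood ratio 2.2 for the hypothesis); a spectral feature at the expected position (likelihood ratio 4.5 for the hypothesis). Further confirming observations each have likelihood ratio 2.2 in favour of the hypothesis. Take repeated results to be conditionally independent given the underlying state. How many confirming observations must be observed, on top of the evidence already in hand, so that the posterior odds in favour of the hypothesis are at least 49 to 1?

6

Prior odds = 0.06/0.94 = 3/47.
Combined Bayes factor of the evidence already in hand = 2.2 × 4.5 = 9.9.
Odds after that evidence = (3/47) × 9.9 = 297/470.
Target odds = 49.
Need 2.2ⁿ ≥ 49 ÷ (297/470) = 23030/297.
2.2⁵ = 51.53632 falls short of 23030/297 but 2.2⁶ = 1771561/15625 reaches it, so n = 6.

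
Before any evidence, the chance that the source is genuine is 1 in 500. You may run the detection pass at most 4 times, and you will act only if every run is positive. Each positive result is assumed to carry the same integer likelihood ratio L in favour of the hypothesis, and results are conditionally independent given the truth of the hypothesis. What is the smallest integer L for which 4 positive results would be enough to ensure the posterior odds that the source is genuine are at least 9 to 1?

9

Prior odds = 0.002/0.998 = 1/499.
Target odds = 9.
Need L⁴ ≥ 9 ÷ (1/499) = 4491.
8⁴ = 4096 < 4491 ≤ 6561 = 9⁴, so L = 9.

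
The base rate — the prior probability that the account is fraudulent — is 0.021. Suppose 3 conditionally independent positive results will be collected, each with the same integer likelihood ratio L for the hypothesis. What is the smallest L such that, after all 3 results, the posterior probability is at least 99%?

17

Prior odds = 0.021/0.979 = 21/979.
Target odds = 0.99/0.01 = 99.
Need L³ ≥ 99 ÷ (21/979) = 32307/7.
16³ = 4096 < 32307/7 ≤ 4913 = 17³, so L = 17.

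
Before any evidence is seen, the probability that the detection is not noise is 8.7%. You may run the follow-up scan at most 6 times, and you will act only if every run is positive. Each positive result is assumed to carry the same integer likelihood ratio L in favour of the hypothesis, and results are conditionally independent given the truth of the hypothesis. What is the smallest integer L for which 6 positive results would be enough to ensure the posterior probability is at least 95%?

Prior odds = 0.087/0.913 = 87/913.
Target odds = 0.95/0.05 = 19.
Need L⁶ ≥ 19 ÷ (87/913) = 17347/87.
2⁶ = 64 < 17347/87 ≤ 729 = 3⁶, so L = 3.

3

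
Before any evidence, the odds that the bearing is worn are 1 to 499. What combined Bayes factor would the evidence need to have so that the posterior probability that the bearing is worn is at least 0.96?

11976

Prior odds = 1/499.
Target odds = 0.96/0.04 = 24.
Required Bayes factor = 24 ÷ (1/499) = 11976.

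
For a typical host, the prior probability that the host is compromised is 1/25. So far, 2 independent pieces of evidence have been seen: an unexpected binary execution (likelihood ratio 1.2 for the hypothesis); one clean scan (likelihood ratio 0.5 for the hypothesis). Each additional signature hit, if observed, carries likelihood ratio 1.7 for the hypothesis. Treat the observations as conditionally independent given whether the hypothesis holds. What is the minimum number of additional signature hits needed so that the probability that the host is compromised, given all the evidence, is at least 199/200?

17

Prior odds = 0.04/0.96 = 1/24.
Combined Bayes factor of the evidence already in hand = 1.2 × 0.5 = 0.6.
Odds after that evidence = (1/24) × 0.6 = 0.025.
Target odds = 0.995/0.005 = 199.
Need 1.7ⁿ ≥ 199 ÷ 0.025 = 7960.
1.7¹⁶ ≈4866.12 falls short of 7960 but 1.7¹⁷ ≈8272.4 reaches it, so n = 17.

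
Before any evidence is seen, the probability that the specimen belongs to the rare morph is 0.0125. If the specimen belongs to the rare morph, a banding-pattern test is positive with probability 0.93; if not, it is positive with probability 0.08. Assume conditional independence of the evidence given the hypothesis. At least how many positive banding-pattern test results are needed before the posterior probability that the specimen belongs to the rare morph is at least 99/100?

Prior odds = 0.0125/0.9875 = 1/79.
Likelihood ratio of a positive = 0.93/0.08 = 11.625.
Target posterior odds = 0.99/0.01 = 99.
Require 11.625ⁿ ≥ 99 ÷ (1/79) = 7821.
11.625³ = 804357/512 falls short of 7821 but 11.625⁴ = 74805201/4096 reaches it, so n = 4.

4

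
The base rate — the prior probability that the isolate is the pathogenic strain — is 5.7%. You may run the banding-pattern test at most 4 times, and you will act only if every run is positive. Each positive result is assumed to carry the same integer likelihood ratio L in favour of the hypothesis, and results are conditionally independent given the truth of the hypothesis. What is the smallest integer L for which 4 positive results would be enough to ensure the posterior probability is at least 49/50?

Prior odds = 0.057/0.943 = 57/943.
Target odds = 0.98/0.02 = 49.
Need L⁴ ≥ 49 ÷ (57/943) = 46207/57.
5⁴ = 625 < 46207/57 ≤ 1296 = 6⁴, so L = 6.

6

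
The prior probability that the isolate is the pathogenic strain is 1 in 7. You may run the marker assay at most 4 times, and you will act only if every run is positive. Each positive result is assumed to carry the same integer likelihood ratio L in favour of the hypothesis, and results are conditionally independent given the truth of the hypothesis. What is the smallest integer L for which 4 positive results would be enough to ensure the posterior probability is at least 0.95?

4

Prior odds = (1/7)/(6/7) = 1/6.
Target odds = 0.95/0.05 = 19.
Need L⁴ ≥ 19 ÷ (1/6) = 114.
3⁴ = 81 < 114 ≤ 256 = 4⁴, so L = 4.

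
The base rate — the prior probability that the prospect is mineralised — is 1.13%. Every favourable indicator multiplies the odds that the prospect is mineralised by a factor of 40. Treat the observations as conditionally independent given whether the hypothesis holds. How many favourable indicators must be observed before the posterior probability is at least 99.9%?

4

Prior odds = 0.0113/0.9887 = 113/9887.
Likelihood ratio per favourable indicator = 40.
Target posterior odds = 0.999/0.001 = 999.
Require 40ⁿ ≥ 999 ÷ (113/9887) = 9877113/113.
40³ = 64000 falls short of 9877113/113 but 40⁴ = 2560000 reaches it, so n = 4.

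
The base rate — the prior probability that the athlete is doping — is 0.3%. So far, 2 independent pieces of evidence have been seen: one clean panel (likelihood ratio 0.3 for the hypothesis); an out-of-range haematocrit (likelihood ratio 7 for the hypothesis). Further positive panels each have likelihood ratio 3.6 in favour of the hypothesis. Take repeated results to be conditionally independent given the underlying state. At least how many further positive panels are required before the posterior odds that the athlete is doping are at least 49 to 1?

7

Prior odds = 0.003/0.997 = 3/997.
Combined Bayes factor of the evidence already in hand = 0.3 × 7 = 2.1.
Odds after that evidence = (3/997) × 2.1 = 63/9970.
Target odds = 49.
Need 3.6ⁿ ≥ 49 ÷ (63/9970) = 69790/9.
3.6⁶ = 34012224/15625 falls short of 69790/9 but 3.6⁷ = 612220032/78125 reaches it, so n = 7.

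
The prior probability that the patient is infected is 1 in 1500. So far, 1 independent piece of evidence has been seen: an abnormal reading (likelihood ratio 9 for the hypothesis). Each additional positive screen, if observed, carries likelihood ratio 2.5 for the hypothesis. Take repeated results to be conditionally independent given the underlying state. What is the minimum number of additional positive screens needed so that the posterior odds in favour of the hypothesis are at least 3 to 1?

7

Prior odds = (1/1500)/(1499/1500) = 1/1499.
Bayes factor of the evidence already in hand = 9.
Odds after that evidence = (1/1499) × 9 = 9/1499.
Target odds = 3.
Need 2.5ⁿ ≥ 3 ÷ (9/1499) = 1499/3.
2.5⁶ = 244.140625 falls short of 1499/3 but 2.5⁷ = 610.3515625 reaches it, so n = 7.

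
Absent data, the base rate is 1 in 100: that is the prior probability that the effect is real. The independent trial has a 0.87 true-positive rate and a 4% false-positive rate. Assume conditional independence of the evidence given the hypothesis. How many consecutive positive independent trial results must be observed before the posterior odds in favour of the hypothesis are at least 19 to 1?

Prior odds = 0.01/0.99 = 1/99.
Likelihood ratio of a positive result = 0.87/0.04 = 21.75.
Target odds = 19.
Require 21.75ⁿ ≥ 19 ÷ (1/99) = 1881.
21.75² = 473.0625 falls short of 1881 but 21.75³ = 658503/64 reaches it, so n = 3.

3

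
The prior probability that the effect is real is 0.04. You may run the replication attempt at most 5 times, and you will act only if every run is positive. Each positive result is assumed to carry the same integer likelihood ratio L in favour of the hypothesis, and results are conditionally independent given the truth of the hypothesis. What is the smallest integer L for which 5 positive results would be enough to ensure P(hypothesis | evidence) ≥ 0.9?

Prior odds = 0.04/0.96 = 1/24.
Target odds = 0.9/0.1 = 9.
Need L⁵ ≥ 9 ÷ (1/24) = 216.
2⁵ = 32 < 216 ≤ 243 = 3⁵, so L = 3.

3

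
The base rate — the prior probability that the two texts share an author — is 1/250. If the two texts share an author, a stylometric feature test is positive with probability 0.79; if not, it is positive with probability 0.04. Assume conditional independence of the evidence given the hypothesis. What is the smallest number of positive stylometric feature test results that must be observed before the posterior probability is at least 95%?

3

Prior odds = 0.004/0.996 = 1/249.
Likelihood ratio of a positive = 0.79/0.04 = 19.75.
Target odds: 0.95 ÷ 0.05 = 19.
Require 19.75ⁿ ≥ 19 ÷ (1/249) = 4731.
19.75² = 390.0625 falls short of 4731 but 19.75³ = 7703.734375 reaches it, so n = 3.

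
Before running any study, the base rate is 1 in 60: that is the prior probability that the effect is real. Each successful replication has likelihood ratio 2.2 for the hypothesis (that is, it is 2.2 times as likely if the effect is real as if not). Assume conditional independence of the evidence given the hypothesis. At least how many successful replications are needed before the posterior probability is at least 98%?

11

Prior odds = (1/60)/(59/60) = 1/59.
Likelihood ratio per successful replication = 2.2.
Target posterior odds = 0.98/0.02 = 49.
Need (1/59) × 2.2ⁿ ≥ 49, i.e. 2.2ⁿ ≥ 2891.
2.2¹⁰ ≈2655.99 falls short of 2891 but 2.2¹¹ ≈5843.18 reaches it, so n = 11.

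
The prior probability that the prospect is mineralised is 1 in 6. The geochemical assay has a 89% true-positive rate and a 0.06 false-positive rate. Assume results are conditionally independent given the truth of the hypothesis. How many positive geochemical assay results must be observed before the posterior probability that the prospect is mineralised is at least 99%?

Prior odds: (1/6) ÷ (5/6) = 0.2.
Likelihood ratio of a positive result = 0.89/0.06 = 89/6.
Target posterior odds = 0.99/0.01 = 99.
Need 0.2 × (89/6)ⁿ ≥ 99, i.e. (89/6)ⁿ ≥ 495.
(89/6)² = 7921/36 falls short of 495 but (89/6)³ = 704969/216 reaches it, so n = 3.

3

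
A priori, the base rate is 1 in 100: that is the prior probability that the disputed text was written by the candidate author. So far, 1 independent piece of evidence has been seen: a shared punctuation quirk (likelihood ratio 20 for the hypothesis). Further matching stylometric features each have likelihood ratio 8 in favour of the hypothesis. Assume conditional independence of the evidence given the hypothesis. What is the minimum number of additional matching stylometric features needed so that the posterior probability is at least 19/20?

Prior odds = 0.01/0.99 = 1/99.
Bayes factor of the evidence already in hand = 20.
Odds after that evidence = (1/99) × 20 = 20/99.
Target odds = 0.95/0.05 = 19.
Need 8ⁿ ≥ 19 ÷ (20/99) = 94.05.
8² = 64 falls short of 94.05 but 8³ = 512 reaches it, so n = 3.

3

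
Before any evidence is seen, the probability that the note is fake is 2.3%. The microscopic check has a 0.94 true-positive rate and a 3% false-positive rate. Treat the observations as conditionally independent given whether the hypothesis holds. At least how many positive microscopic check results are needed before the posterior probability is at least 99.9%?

4

Prior odds = 0.023/0.977 = 23/977.
Likelihood ratio of a positive result = 0.94/0.03 = 94/3.
Target posterior odds = 0.999/0.001 = 999.
Require (94/3)ⁿ ≥ 999 ÷ (23/977) = 976023/23.
(94/3)³ = 830584/27 falls short of 976023/23 but (94/3)⁴ = 78074896/81 reaches it, so n = 4.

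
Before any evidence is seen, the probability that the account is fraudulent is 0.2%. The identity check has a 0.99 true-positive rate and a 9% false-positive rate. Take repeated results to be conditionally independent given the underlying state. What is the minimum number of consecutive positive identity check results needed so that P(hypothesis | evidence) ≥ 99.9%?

6

Prior odds = 0.002/0.998 = 1/499.
Likelihood ratio of a positive result = 0.99/0.09 = 11.
Target odds: 0.999 ÷ 0.001 = 999.
Require 11ⁿ ≥ 999 ÷ (1/499) = 498501.
11⁵ = 161051 falls short of 498501 but 11⁶ = 1771561 reaches it, so n = 6.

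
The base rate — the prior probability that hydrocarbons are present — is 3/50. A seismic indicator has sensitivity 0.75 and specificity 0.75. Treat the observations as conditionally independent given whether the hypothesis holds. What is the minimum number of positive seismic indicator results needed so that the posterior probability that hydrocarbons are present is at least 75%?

4

Prior odds: 0.06 ÷ 0.94 = 3/47.
False-positive rate = 1 − 0.75 = 0.25; likelihood ratio of a positive = 0.75/0.25 = 3.
Target posterior odds = 0.75/0.25 = 3.
Require 3ⁿ ≥ 3 ÷ (3/47) = 47.
3³ = 27 falls short of 47 but 3⁴ = 81 reaches it, so n = 4.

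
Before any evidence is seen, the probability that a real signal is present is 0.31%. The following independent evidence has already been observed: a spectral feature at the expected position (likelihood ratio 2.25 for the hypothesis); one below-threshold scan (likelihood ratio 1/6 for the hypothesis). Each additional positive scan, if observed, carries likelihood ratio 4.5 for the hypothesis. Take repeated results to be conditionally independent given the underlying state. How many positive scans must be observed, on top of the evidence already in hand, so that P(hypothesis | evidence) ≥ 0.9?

Prior odds = 0.0031/0.9969 = 31/9969.
Combined Bayes factor of the evidence already in hand = 2.25 × (1/6) = 0.375.
Odds after that evidence = (31/9969) × 0.375 = 31/26584.
Target odds = 0.9/0.1 = 9.
Need 4.5ⁿ ≥ 9 ÷ (31/26584) = 239256/31.
4.5⁵ = 1845.28125 falls short of 239256/31 but 4.5⁶ = 8303.765625 reaches it, so n = 6.

6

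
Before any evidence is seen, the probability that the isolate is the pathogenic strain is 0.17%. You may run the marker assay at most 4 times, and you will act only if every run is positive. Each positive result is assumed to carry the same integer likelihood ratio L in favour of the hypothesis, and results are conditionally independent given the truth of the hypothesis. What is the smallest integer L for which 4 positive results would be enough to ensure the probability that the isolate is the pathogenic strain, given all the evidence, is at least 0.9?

Prior odds = 0.0017/0.9983 = 17/9983.
Target odds = 0.9/0.1 = 9.
Need L⁴ ≥ 9 ÷ (17/9983) = 89847/17.
8⁴ = 4096 < 89847/17 ≤ 6561 = 9⁴, so L = 9.

9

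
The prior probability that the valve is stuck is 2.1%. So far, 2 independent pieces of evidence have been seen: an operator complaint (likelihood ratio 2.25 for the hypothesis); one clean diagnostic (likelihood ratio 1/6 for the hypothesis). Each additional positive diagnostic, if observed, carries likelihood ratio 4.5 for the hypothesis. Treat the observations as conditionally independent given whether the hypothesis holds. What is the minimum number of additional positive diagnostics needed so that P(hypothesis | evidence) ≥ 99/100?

Prior odds = 0.021/0.979 = 21/979.
Combined Bayes factor of the evidence already in hand = 2.25 × (1/6) = 0.375.
Odds after that evidence = (21/979) × 0.375 = 63/7832.
Target odds = 0.99/0.01 = 99.
Need 4.5ⁿ ≥ 99 ÷ (63/7832) = 86152/7.
4.5⁶ = 8303.765625 falls short of 86152/7 but 4.5⁷ = 4782969/128 reaches it, so n = 7.

7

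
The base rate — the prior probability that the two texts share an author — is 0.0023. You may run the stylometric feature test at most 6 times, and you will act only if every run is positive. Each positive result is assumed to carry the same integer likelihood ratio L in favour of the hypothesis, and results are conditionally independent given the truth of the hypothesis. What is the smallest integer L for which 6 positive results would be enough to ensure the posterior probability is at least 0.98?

6

Prior odds = 0.0023/0.9977 = 23/9977.
Target odds = 0.98/0.02 = 49.
Need L⁶ ≥ 49 ÷ (23/9977) = 488873/23.
5⁶ = 15625 < 488873/23 ≤ 46656 = 6⁶, so L = 6.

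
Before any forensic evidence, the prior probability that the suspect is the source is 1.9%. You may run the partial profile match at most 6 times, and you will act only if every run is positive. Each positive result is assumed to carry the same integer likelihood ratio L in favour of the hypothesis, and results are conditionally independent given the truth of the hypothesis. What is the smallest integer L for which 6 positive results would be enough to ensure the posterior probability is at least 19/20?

Prior odds = 0.019/0.981 = 19/981.
Target odds = 0.95/0.05 = 19.
Need L⁶ ≥ 19 ÷ (19/981) = 981.
3⁶ = 729 < 981 ≤ 4096 = 4⁶, so L = 4.

4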